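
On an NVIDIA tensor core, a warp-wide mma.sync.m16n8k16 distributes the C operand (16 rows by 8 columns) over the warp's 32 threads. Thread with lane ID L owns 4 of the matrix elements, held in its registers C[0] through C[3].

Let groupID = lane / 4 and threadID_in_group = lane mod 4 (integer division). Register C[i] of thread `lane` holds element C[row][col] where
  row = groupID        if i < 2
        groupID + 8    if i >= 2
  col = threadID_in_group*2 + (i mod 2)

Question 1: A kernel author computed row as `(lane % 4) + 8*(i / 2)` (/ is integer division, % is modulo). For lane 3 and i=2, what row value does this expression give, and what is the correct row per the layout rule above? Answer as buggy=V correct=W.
`(lane % 4) + 8*(i / 2)`[3,2]=>11
L=3=>grp=3>>2=0, tig=3&3=3
[2]=>row 0+8=8  col 3·2+0=6
row: 11 vs 8

buggy=11 correct=8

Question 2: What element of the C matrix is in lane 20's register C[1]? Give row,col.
lane 20: g=5 (20/4), t=0 (20%4)
i=1: r=5+0=5, c=0*2+1=1

5,1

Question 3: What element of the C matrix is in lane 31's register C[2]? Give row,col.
L=31->g=31>>2=7, t=31&3=3
[2]->row 7+8=15  col 3·2+0=6

15,6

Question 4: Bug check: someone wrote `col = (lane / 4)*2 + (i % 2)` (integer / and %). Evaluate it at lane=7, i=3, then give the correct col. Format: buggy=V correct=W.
`(lane / 4)*2 + (i % 2)`[7,3]⇒3
lane 7⇒7/4=1, 7 mod 4=3
i=3  r:1+8⇒9  c:2·3+1⇒7
col: 3 vs 7

buggy=3 correct=7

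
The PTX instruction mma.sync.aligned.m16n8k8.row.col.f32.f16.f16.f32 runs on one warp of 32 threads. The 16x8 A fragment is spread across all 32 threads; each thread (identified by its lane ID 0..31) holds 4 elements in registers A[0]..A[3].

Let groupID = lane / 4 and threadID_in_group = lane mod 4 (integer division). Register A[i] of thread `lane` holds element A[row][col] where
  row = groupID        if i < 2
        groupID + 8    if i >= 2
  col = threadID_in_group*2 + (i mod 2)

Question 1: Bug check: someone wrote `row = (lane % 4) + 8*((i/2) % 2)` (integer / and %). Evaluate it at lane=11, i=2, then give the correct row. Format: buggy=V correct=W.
buggy=11 correct=10

`(lane % 4) + 8*((i/2) % 2)`[11,2]→11
11: G=2,T=3
[2] (2+8,3*2+0) = (10,6)
row: 11 vs 10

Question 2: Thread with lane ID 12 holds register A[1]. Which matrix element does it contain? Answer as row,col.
12: gid=3,tid=0
[1] (3+0,0*2+1) = (3,1)

3,1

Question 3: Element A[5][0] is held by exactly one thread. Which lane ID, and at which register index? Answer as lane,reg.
r=5->g=5,rb=0  c=0->t=0,b0=0
L=5*4+0=20  i=0*2+0=0

20,0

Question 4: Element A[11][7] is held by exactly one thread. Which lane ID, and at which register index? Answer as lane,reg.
r:11=>grp=3,rB=1  c:7=>tig=3,lo=1
L=3*4+3=15  i=1*2+1=3

15,3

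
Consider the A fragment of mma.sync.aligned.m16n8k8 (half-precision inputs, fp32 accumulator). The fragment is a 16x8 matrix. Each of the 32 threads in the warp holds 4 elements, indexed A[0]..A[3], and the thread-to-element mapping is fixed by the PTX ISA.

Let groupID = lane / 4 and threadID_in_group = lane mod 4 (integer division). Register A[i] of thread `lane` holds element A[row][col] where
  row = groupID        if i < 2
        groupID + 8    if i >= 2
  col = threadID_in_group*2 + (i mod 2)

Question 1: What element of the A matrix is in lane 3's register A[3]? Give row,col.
8,7

lane 3: gid=0 (3/4), tid=3 (3%4)
i=3: r=0+8=8, c=3*2+1=7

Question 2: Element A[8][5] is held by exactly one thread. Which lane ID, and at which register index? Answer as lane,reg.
2,3

r: 8->gid=0,r8=1  c: 5->tid=2,i&1=1
L=0*4+2=2  i=1*2+1=3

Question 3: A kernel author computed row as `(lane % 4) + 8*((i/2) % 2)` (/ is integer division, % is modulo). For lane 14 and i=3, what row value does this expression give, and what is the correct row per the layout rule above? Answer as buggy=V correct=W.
buggy=10 correct=11

`(lane % 4) + 8*((i/2) % 2)`[14,3]->10
lane 14: gid=3 (14/4), tid=2 (14%4)
i=3: r=3+8=11, c=2*2+1=5
row: 10 vs 11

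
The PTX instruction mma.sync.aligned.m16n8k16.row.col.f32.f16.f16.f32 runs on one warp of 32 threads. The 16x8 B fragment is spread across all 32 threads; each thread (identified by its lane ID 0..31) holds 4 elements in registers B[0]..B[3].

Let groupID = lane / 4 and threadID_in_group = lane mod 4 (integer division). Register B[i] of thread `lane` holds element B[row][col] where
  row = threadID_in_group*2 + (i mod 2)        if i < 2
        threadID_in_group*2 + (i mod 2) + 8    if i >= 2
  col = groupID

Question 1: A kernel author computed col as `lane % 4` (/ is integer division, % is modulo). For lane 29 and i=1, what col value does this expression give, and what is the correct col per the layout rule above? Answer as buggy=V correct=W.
buggy=1 correct=7

`lane % 4`[29,1]->1
L=29->g=29>>2=7, t=29&3=1
[1]->row 1·2+1+0=3  col g=7
col: 1 vs 7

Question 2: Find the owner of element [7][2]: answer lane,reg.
11,1

c:2=>grp=2  r:7=>rB=0,tig=3,lo=1
L=2*4+3=11  i=0*2+1=1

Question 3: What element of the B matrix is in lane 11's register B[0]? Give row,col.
6,2

lane 11->11/4=2, 11 mod 4=3
i=0  r:2·3+0+0->6  c:2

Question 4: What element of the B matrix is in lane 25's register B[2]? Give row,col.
10,6

lane 25->25/4=6, 25 mod 4=1
i=2  r:2·1+0+8->10  c:6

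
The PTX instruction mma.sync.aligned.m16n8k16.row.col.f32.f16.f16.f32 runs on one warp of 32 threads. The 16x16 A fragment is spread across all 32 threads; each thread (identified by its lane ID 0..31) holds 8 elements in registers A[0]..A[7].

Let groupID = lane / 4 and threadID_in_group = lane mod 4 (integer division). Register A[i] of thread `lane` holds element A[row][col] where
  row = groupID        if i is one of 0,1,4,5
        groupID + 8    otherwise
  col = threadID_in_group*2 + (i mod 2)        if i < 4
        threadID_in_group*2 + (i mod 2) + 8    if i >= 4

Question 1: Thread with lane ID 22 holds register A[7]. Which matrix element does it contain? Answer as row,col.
13,13

22: gid=5,tid=2
[7] (5+8,2*2+1+8) = (13,13)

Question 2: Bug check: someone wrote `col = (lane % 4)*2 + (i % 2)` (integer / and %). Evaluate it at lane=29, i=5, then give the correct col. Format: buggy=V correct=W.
`(lane % 4)*2 + (i % 2)`[29,5]->3
L=29->g=29>>2=7, t=29&3=1
[5]->row 7+0=7  col 1·2+1+8=11
col: 3 vs 11

buggy=3 correct=11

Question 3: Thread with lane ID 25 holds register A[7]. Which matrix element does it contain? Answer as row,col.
14,11

25: gr=6,th=1
[7] (6+8,1*2+1+8) = (14,11)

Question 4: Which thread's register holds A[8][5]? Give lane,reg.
r: 8->gid=0,r8=1  c: 5->c8=0,tid=2,i&1=1
L=0*4+2=2  i=0*4+1*2+1=3

2,3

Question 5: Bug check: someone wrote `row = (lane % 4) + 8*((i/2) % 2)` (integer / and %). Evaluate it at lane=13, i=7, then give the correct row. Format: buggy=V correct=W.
`(lane % 4) + 8*((i/2) % 2)`[13,7]->9
lane 13->13/4=3, 13 mod 4=1
i=7  r:3+8->11  c:2·1+1+8->11
row: 9 vs 11

buggy=9 correct=11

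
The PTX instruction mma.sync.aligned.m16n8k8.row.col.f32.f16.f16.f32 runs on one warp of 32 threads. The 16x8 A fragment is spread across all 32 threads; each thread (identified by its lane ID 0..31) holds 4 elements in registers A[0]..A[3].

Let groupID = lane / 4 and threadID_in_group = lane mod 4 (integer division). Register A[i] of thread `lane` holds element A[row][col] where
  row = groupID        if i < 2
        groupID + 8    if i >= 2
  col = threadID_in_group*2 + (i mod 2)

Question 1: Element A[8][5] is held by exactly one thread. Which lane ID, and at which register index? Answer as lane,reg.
r=8→G=0,rhi=1  c=5→T=2,p=1
L=0*4+2=2  i=1*2+1=3

2,3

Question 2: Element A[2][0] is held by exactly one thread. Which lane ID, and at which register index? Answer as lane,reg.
8,0

r=2->g=2,rb=0  c=0->t=0,b0=0
L=2*4+0=8  i=0*2+0=0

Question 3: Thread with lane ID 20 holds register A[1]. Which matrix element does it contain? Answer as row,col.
5,1

L=20->g=20>>2=5, t=20&3=0
[1]->row 5+0=5  col 0·2+1=1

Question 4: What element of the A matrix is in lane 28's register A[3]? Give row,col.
L=28=>grp=28>>2=7, tig=28&3=0
[3]=>row 7+8=15  col 0·2+1=1

15,1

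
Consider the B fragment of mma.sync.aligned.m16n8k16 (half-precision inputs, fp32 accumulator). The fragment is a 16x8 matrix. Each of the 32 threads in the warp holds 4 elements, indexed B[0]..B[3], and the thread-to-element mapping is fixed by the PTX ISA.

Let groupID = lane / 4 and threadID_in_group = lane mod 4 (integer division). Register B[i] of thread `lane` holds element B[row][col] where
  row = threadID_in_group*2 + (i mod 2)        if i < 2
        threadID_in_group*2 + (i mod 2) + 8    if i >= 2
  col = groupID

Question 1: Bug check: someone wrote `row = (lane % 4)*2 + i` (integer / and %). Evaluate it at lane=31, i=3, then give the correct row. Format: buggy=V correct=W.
`(lane % 4)*2 + i`[31,3]->9
31: gid=7,tid=3
[3] (3*2+1+8,7) = (15,7)
row: 9 vs 15

buggy=9 correct=15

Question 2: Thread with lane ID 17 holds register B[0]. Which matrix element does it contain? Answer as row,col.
17: gr=4,th=1
[0] (1*2+0+0,4) = (2,4)

2,4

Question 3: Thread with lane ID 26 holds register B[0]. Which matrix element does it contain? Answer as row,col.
4,6

lane 26->26/4=6, 26 mod 4=2
i=0  r:2·2+0+0->4  c:6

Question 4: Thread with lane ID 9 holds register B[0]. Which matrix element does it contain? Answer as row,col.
lane 9: grp=2 (9/4), tig=1 (9%4)
i=0: r=1*2+0+0=2, c=grp=2

2,2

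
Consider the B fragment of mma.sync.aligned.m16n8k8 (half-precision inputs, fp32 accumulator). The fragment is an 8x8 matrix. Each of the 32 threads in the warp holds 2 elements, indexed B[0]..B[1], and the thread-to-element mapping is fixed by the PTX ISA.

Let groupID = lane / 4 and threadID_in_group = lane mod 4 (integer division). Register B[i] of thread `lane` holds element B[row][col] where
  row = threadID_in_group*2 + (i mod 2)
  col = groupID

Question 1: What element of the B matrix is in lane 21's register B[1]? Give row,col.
3,5

L=21=>grp=21>>2=5, tig=21&3=1
[1]=>row 1·2+1=3  col grp=5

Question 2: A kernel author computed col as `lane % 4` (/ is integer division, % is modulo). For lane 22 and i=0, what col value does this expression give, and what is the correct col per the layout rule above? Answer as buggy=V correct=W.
`lane % 4`[22,0]->2
lane 22: gid=5 (22/4), tid=2 (22%4)
i=0: r=2*2+0=4, c=gid=5
col: 2 vs 5

buggy=2 correct=5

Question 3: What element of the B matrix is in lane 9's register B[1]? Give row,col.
3,2

9: gr=2,th=1
[1] (1*2+1,2) = (3,2)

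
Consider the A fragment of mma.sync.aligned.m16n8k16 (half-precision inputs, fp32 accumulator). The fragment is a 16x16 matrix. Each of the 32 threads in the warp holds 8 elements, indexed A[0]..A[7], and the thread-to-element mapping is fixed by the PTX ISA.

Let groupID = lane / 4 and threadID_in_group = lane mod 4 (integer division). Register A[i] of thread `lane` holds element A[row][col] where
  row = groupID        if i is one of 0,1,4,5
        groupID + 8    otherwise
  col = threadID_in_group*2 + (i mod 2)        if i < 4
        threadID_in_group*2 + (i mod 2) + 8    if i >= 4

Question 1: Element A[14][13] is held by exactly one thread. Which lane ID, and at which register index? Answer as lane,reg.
r=14→G=6,rhi=1  c=13→chi=1,T=2,p=1
L=6*4+2=26  i=1*4+1*2+1=7

26,7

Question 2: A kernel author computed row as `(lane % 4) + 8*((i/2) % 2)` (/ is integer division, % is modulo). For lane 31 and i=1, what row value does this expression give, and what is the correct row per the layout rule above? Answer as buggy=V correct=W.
buggy=3 correct=7

`(lane % 4) + 8*((i/2) % 2)`[31,1]→3
31: G=7,T=3
[1] (7+0,3*2+1+0) = (7,7)
row: 3 vs 7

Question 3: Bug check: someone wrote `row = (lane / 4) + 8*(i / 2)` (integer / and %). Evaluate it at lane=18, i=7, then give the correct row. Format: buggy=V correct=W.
`(lane / 4) + 8*(i / 2)`[18,7]=>28
18: grp=4,tig=2
[7] (4+8,2*2+1+8) = (12,13)
row: 28 vs 12

buggy=28 correct=12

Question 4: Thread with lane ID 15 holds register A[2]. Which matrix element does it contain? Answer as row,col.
11,6

lane 15⇒15/4=3, 15 mod 4=3
i=2  r:3+8⇒11  c:2·3+0+0⇒6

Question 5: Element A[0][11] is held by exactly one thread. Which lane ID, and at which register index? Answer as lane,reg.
1,5

r: 0->gid=0,r8=0  c: 11->c8=1,tid=1,i&1=1
L=0*4+1=1  i=1*4+0*2+1=5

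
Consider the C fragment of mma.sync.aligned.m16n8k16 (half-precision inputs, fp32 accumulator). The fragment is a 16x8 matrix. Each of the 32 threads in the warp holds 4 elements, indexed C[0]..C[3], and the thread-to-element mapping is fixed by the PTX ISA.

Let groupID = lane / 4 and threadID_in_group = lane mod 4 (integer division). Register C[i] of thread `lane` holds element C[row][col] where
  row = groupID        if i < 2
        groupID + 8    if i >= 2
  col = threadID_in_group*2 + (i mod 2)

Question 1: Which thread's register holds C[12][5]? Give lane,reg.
r=12⇒gr=4,Rb=1  c=5⇒th=2,odd=1
L=4*4+2=18  i=1*2+1=3

18,3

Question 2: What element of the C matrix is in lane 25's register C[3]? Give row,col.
25: g=6,t=1
[3] (6+8,1*2+1) = (14,3)

14,3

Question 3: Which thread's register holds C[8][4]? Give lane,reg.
2,2

r:8=>grp=0,rB=1  c:4=>tig=2,lo=0
L=0*4+2=2  i=1*2+0=2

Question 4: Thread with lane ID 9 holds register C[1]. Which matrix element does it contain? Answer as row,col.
2,3

lane 9: gr=2 (9/4), th=1 (9%4)
i=1: r=2+0=2, c=1*2+1=3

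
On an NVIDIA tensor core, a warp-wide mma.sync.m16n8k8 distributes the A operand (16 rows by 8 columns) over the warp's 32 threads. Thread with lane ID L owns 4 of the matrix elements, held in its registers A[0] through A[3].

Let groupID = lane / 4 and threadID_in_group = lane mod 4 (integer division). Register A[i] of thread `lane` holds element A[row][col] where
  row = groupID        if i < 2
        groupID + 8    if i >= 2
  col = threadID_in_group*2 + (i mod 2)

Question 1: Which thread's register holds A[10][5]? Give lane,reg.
10,3

r=10→G=2,rhi=1  c=5→T=2,p=1
L=2*4+2=10  i=1*2+1=3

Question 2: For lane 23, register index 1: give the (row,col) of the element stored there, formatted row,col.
5,7

L=23->gid=23>>2=5, tid=23&3=3
[1]->row 5+0=5  col 3·2+1=7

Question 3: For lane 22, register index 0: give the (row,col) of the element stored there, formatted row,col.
5,4

22: g=5,t=2
[0] (5+0,2*2+0) = (5,4)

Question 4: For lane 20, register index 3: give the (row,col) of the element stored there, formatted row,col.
13,1

L=20⇒gr=20>>2=5, th=20&3=0
[3]⇒row 5+8=13  col 0·2+1=1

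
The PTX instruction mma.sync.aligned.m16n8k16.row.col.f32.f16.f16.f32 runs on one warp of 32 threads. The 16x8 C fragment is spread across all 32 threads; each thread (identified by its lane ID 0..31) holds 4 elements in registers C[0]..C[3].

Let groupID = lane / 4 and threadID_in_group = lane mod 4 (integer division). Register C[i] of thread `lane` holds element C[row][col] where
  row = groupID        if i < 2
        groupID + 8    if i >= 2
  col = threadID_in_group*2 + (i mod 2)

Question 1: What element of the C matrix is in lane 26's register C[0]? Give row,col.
26: g=6,t=2
[0] (6+0,2*2+0) = (6,4)

6,4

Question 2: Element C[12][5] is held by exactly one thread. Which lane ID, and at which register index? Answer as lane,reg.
r=12->g=4,rb=1  c=5->t=2,b0=1
L=4*4+2=18  i=1*2+1=3

18,3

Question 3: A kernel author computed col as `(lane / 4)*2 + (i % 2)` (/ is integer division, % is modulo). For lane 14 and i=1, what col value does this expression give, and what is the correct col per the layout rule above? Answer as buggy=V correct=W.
`(lane / 4)*2 + (i % 2)`[14,1]→7
14: G=3,T=2
[1] (3+0,2*2+1) = (3,5)
col: 7 vs 5

buggy=7 correct=5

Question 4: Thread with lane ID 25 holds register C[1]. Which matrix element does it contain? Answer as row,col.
6,3

lane 25: g=6 (25/4), t=1 (25%4)
i=1: r=6+0=6, c=1*2+1=3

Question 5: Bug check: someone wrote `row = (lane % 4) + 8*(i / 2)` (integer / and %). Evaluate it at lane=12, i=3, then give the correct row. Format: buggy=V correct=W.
buggy=8 correct=11

`(lane % 4) + 8*(i / 2)`[12,3]⇒8
L=12⇒gr=12>>2=3, th=12&3=0
[3]⇒row 3+8=11  col 0·2+1=1
row: 8 vs 11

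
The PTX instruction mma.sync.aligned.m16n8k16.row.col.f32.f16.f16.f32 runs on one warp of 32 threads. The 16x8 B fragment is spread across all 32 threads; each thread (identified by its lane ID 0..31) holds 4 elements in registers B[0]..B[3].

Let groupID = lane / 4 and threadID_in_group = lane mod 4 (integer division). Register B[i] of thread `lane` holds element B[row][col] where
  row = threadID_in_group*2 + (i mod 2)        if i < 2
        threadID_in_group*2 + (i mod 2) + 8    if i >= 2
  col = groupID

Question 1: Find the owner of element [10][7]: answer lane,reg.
c=7->g=7  r=10->rb=1,t=1,b0=0
L=7*4+1=29  i=1*2+0=2

29,2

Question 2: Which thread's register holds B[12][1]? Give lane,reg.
6,2

c:1=>grp=1  r:12=>rB=1,tig=2,lo=0
L=1*4+2=6  i=1*2+0=2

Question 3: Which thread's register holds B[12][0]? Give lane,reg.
c=0→G=0  r=12→rhi=1,T=2,p=0
L=0*4+2=2  i=1*2+0=2

2,2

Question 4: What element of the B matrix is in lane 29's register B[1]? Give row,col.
3,7

lane 29: g=7 (29/4), t=1 (29%4)
i=1: r=1*2+1+0=3, c=g=7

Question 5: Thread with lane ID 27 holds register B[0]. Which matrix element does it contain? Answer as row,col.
lane 27: gr=6 (27/4), th=3 (27%4)
i=0: r=3*2+0+0=6, c=gr=6

6,6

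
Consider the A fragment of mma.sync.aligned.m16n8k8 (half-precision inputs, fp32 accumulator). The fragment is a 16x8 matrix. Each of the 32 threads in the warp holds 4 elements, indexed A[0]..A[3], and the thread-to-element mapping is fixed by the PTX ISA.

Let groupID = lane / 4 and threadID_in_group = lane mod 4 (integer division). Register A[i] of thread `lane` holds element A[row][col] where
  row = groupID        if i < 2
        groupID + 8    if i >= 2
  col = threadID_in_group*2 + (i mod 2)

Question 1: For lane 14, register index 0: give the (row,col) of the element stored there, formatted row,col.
3,4

lane 14: g=3 (14/4), t=2 (14%4)
i=0: r=3+0=3, c=2*2+0=4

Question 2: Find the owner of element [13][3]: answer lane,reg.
21,3

r: 13->gid=5,r8=1  c: 3->tid=1,i&1=1
L=5*4+1=21  i=1*2+1=3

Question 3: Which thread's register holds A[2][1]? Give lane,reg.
r=2→G=2,rhi=0  c=1→T=0,p=1
L=2*4+0=8  i=0*2+1=1

8,1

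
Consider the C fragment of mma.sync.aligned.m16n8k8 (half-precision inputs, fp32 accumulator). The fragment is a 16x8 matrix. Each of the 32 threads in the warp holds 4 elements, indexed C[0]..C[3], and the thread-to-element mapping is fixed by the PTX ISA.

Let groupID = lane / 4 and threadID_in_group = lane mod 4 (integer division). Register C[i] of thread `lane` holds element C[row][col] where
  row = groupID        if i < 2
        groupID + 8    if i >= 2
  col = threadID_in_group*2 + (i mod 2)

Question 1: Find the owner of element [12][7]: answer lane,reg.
r=12→G=4,rhi=1  c=7→T=3,p=1
L=4*4+3=19  i=1*2+1=3

19,3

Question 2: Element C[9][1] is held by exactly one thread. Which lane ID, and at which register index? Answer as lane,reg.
r=9→G=1,rhi=1  c=1→T=0,p=1
L=1*4+0=4  i=1*2+1=3

4,3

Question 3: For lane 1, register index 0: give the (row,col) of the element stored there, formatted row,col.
0,2

lane 1: gid=0 (1/4), tid=1 (1%4)
i=0: r=0+0=0, c=1*2+0=2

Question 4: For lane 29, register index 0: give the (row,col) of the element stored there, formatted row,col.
7,2

29: gr=7,th=1
[0] (7+0,1*2+0) = (7,2)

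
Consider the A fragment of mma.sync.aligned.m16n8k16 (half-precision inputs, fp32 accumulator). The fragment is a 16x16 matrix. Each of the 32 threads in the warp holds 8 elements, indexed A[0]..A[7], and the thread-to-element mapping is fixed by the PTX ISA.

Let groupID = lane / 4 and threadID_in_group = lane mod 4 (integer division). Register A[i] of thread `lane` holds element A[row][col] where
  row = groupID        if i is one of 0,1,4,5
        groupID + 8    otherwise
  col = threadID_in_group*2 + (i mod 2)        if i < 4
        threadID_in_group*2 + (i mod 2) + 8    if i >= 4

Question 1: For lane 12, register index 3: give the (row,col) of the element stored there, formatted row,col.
lane 12->12/4=3, 12 mod 4=0
i=3  r:3+8->11  c:2·0+1+0->1

11,1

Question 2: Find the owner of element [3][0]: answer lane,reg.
12,0

r: 3->gid=3,r8=0  c: 0->c8=0,tid=0,i&1=0
L=3*4+0=12  i=0*4+0*2+0=0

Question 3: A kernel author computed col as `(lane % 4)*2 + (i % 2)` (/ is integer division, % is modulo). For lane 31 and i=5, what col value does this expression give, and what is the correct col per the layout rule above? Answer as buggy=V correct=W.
buggy=7 correct=15

`(lane % 4)*2 + (i % 2)`[31,5]->7
lane 31->31/4=7, 31 mod 4=3
i=5  r:7+0->7  c:2·3+1+8->15
col: 7 vs 15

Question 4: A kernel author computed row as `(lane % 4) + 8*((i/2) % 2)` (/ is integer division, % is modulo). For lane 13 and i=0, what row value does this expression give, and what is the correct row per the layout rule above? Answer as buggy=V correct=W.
buggy=1 correct=3

`(lane % 4) + 8*((i/2) % 2)`[13,0]->1
lane 13->13/4=3, 13 mod 4=1
i=0  r:3+0->3  c:2·1+0+0->2
row: 1 vs 3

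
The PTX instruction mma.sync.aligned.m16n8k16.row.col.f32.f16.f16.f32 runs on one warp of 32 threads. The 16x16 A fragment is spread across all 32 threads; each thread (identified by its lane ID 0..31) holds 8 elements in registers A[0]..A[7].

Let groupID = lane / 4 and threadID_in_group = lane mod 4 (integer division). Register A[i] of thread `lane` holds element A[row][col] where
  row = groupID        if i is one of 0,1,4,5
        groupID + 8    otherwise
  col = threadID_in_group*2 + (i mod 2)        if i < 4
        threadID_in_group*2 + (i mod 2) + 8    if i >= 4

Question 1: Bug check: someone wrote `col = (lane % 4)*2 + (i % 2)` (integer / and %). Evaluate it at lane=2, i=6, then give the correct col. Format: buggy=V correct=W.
buggy=4 correct=12

`(lane % 4)*2 + (i % 2)`[2,6]->4
L=2->gid=2>>2=0, tid=2&3=2
[6]->row 0+8=8  col 2·2+0+8=12
col: 4 vs 12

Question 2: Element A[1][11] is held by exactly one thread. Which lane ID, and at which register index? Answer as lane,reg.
r:1=>grp=1,rB=0  c:11=>cB=1,tig=1,lo=1
L=1*4+1=5  i=1*4+0*2+1=5

5,5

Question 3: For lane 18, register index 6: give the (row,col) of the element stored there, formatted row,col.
lane 18=>18/4=4, 18 mod 4=2
i=6  r:4+8=>12  c:2·2+0+8=>12

12,12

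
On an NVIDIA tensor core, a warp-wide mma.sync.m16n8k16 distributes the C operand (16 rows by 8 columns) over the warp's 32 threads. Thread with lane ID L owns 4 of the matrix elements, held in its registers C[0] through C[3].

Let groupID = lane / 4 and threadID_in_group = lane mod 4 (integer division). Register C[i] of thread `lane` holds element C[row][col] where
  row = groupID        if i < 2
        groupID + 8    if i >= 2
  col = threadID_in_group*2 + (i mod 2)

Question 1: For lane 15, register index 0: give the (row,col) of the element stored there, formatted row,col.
lane 15->15/4=3, 15 mod 4=3
i=0  r:3+0->3  c:2·3+0->6

3,6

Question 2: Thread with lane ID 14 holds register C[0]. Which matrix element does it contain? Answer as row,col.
lane 14⇒14/4=3, 14 mod 4=2
i=0  r:3+0⇒3  c:2·2+0⇒4

3,4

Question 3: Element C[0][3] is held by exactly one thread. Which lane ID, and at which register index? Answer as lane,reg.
r=0→G=0,rhi=0  c=3→T=1,p=1
L=0*4+1=1  i=0*2+1=1

1,1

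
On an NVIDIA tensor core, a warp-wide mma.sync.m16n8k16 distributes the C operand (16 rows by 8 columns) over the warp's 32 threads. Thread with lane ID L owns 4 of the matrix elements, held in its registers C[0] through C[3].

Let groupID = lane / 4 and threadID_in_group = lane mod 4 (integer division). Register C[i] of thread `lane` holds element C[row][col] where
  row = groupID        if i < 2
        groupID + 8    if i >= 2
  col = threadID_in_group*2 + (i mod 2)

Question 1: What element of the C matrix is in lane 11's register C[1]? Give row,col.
2,7

11: g=2,t=3
[1] (2+0,3*2+1) = (2,7)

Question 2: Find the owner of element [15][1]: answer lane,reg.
28,3

r=15→G=7,rhi=1  c=1→T=0,p=1
L=7*4+0=28  i=1*2+1=3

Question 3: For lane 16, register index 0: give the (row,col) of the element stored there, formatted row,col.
lane 16: g=4 (16/4), t=0 (16%4)
i=0: r=4+0=4, c=0*2+0=0

4,0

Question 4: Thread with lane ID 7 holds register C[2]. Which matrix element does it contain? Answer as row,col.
7: grp=1,tig=3
[2] (1+8,3*2+0) = (9,6)

9,6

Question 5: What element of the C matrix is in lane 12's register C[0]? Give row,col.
12: gr=3,th=0
[0] (3+0,0*2+0) = (3,0)

3,0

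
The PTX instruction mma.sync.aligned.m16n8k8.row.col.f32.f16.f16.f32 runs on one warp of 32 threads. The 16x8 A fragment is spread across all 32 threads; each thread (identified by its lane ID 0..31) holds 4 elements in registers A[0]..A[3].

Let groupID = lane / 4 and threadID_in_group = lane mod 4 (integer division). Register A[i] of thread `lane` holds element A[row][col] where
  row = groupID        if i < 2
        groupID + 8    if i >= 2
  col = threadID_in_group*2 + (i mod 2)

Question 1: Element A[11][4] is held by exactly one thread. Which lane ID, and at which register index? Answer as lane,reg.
r=11→G=3,rhi=1  c=4→T=2,p=0
L=3*4+2=14  i=1*2+0=2

14,2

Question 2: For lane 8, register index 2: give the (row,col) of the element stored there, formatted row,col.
10,0

L=8⇒gr=8>>2=2, th=8&3=0
[2]⇒row 2+8=10  col 0·2+0=0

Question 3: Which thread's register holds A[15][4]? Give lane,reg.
30,2

r=15⇒gr=7,Rb=1  c=4⇒th=2,odd=0
L=7*4+2=30  i=1*2+0=2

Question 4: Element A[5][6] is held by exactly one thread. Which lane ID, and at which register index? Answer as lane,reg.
r=5⇒gr=5,Rb=0  c=6⇒th=3,odd=0
L=5*4+3=23  i=0*2+0=0

23,0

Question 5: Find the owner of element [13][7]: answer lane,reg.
r=13→G=5,rhi=1  c=7→T=3,p=1
L=5*4+3=23  i=1*2+1=3

23,3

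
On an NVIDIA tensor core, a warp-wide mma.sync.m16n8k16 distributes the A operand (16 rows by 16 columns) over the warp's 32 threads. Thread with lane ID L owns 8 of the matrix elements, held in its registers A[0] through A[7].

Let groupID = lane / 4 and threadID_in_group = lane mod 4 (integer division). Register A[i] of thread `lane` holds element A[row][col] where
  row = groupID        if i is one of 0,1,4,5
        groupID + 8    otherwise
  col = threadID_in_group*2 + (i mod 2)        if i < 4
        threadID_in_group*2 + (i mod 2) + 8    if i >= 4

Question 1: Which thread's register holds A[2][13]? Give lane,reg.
r=2⇒gr=2,Rb=0  c=13⇒Cb=1,th=2,odd=1
L=2*4+2=10  i=1*4+0*2+1=5

10,5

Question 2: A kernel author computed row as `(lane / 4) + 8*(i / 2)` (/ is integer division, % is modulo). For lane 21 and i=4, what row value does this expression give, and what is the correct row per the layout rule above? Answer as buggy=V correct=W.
buggy=21 correct=5

`(lane / 4) + 8*(i / 2)`[21,4]->21
L=21->g=21>>2=5, t=21&3=1
[4]->row 5+0=5  col 1·2+0+8=10
row: 21 vs 5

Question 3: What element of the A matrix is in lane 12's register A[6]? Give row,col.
L=12=>grp=12>>2=3, tig=12&3=0
[6]=>row 3+8=11  col 0·2+0+8=8

11,8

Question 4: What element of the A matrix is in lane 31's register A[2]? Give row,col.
15,6

lane 31: g=7 (31/4), t=3 (31%4)
i=2: r=7+8=15, c=3*2+0+0=6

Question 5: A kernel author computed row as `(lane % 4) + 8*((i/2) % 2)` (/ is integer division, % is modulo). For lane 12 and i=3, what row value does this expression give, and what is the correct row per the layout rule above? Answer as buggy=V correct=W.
buggy=8 correct=11

`(lane % 4) + 8*((i/2) % 2)`[12,3]⇒8
lane 12⇒12/4=3, 12 mod 4=0
i=3  r:3+8⇒11  c:2·0+1+0⇒1
row: 8 vs 11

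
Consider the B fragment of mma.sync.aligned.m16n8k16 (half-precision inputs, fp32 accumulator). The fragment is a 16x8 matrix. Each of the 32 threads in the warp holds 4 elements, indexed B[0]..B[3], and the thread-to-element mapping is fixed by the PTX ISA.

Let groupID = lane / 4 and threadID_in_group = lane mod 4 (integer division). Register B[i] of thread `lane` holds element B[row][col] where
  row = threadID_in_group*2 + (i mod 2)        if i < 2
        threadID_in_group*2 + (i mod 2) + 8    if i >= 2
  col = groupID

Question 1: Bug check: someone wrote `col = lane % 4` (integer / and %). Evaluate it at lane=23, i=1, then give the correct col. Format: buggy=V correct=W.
buggy=3 correct=5

`lane % 4`[23,1]→3
L=23→G=23>>2=5, T=23&3=3
[1]→row 3·2+1+0=7  col G=5
col: 3 vs 5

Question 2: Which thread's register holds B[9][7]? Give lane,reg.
c=7⇒gr=7  r=9⇒Rb=1,th=0,odd=1
L=7*4+0=28  i=1*2+1=3

28,3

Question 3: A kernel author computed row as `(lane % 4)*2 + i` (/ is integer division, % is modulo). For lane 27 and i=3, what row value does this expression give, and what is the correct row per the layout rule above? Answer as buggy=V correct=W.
`(lane % 4)*2 + i`[27,3]->9
27: gid=6,tid=3
[3] (3*2+1+8,6) = (15,6)
row: 9 vs 15

buggy=9 correct=15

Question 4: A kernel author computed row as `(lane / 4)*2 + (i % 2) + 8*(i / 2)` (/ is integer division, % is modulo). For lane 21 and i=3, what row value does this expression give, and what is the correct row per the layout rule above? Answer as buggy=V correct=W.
buggy=19 correct=11

`(lane / 4)*2 + (i % 2) + 8*(i / 2)`[21,3]->19
lane 21: g=5 (21/4), t=1 (21%4)
i=3: r=1*2+1+8=11, c=g=5
row: 19 vs 11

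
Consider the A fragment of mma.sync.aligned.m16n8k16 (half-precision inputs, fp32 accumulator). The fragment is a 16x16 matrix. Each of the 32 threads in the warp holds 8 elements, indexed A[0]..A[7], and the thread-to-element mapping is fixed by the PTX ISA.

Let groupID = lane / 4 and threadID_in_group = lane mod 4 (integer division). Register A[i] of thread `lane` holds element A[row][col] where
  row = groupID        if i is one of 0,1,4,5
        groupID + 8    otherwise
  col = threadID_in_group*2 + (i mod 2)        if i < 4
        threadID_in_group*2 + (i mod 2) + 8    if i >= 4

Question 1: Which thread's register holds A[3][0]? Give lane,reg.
r: 3->gid=3,r8=0  c: 0->c8=0,tid=0,i&1=0
L=3*4+0=12  i=0*4+0*2+0=0

12,0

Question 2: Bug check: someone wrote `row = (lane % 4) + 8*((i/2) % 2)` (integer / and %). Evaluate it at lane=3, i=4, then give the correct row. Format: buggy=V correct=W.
buggy=3 correct=0

`(lane % 4) + 8*((i/2) % 2)`[3,4]->3
lane 3: g=0 (3/4), t=3 (3%4)
i=4: r=0+0=0, c=3*2+0+8=14
row: 3 vs 0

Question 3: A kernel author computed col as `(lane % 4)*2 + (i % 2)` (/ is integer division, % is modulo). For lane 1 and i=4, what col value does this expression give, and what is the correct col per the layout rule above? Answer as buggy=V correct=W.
`(lane % 4)*2 + (i % 2)`[1,4]=>2
1: grp=0,tig=1
[4] (0+0,1*2+0+8) = (0,10)
col: 2 vs 10

buggy=2 correct=10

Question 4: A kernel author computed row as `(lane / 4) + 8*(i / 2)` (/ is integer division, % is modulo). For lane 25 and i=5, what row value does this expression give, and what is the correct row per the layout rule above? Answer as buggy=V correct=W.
`(lane / 4) + 8*(i / 2)`[25,5]⇒22
25: gr=6,th=1
[5] (6+0,1*2+1+8) = (6,11)
row: 22 vs 6

buggy=22 correct=6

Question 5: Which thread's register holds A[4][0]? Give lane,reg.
16,0

r=4->g=4,rb=0  c=0->cb=0,t=0,b0=0
L=4*4+0=16  i=0*4+0*2+0=0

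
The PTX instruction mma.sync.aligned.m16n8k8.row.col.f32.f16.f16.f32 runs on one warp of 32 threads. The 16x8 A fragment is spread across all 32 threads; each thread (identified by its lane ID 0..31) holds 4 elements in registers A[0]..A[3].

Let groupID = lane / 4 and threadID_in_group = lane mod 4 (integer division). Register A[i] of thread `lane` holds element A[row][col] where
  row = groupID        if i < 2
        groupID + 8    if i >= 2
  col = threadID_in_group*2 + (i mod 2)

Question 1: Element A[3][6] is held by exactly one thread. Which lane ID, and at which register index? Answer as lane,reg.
15,0

r=3->g=3,rb=0  c=6->t=3,b0=0
L=3*4+3=15  i=0*2+0=0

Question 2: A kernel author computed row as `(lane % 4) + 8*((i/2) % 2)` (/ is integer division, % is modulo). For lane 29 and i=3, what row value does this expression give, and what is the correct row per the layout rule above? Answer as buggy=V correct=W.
`(lane % 4) + 8*((i/2) % 2)`[29,3]→9
29: G=7,T=1
[3] (7+8,1*2+1) = (15,3)
row: 9 vs 15

buggy=9 correct=15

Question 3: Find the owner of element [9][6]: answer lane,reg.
7,2

r=9->g=1,rb=1  c=6->t=3,b0=0
L=1*4+3=7  i=1*2+0=2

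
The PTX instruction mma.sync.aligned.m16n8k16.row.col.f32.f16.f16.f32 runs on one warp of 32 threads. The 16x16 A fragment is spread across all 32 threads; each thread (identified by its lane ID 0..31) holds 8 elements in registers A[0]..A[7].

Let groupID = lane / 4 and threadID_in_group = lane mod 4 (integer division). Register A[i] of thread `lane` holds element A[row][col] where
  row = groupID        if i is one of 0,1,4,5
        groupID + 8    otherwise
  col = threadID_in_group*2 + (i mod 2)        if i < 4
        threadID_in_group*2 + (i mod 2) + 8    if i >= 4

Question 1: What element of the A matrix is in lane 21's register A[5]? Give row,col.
lane 21: grp=5 (21/4), tig=1 (21%4)
i=5: r=5+0=5, c=1*2+1+8=11

5,11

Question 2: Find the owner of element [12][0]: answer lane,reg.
16,2

r=12→G=4,rhi=1  c=0→chi=0,T=0,p=0
L=4*4+0=16  i=0*4+1*2+0=2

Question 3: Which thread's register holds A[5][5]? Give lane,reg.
r=5⇒gr=5,Rb=0  c=5⇒Cb=0,th=2,odd=1
L=5*4+2=22  i=0*4+0*2+1=1

22,1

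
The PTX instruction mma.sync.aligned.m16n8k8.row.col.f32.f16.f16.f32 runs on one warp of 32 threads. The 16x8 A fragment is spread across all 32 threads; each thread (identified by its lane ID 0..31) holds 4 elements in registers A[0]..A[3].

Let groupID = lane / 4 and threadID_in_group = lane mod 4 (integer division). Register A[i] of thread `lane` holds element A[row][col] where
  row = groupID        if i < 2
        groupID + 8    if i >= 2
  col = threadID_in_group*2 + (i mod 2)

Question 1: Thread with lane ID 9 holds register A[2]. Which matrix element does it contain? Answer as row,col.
10,2

lane 9→9/4=2, 9 mod 4=1
i=2  r:2+8→10  c:2·1+0→2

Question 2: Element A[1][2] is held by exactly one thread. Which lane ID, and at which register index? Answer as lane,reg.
5,0

r=1⇒gr=1,Rb=0  c=2⇒th=1,odd=0
L=1*4+1=5  i=0*2+0=0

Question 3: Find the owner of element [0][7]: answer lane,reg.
r=0→G=0,rhi=0  c=7→T=3,p=1
L=0*4+3=3  i=0*2+1=1

3,1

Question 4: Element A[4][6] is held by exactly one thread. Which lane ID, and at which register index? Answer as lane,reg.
19,0

r:4=>grp=4,rB=0  c:6=>tig=3,lo=0
L=4*4+3=19  i=0*2+0=0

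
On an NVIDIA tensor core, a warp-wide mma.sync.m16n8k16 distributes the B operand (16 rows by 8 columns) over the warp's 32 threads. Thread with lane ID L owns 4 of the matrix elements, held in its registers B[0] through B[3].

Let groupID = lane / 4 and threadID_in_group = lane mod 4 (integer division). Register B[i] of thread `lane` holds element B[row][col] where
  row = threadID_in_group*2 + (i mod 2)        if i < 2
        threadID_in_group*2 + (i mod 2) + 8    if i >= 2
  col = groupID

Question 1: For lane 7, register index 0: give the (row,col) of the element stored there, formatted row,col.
6,1

lane 7: gr=1 (7/4), th=3 (7%4)
i=0: r=3*2+0+0=6, c=gr=1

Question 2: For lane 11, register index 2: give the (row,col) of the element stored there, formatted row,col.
14,2

L=11=>grp=11>>2=2, tig=11&3=3
[2]=>row 3·2+0+8=14  col grp=2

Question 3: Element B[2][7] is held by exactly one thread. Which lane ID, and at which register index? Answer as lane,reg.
c: 7->gid=7  r: 2->r8=0,tid=1,i&1=0
L=7*4+1=29  i=0*2+0=0

29,0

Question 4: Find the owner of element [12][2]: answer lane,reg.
10,2

c:2=>grp=2  r:12=>rB=1,tig=2,lo=0
L=2*4+2=10  i=1*2+0=2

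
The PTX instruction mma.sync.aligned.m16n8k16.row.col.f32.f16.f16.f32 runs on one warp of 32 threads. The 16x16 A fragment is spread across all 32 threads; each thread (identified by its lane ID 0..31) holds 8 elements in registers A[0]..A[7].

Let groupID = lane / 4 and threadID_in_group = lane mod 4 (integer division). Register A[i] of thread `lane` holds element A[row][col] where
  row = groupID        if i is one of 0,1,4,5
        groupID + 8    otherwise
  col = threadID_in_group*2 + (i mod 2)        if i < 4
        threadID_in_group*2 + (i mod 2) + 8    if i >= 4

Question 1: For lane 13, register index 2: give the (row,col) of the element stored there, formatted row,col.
11,2

lane 13: G=3 (13/4), T=1 (13%4)
i=2: r=3+8=11, c=1*2+0+0=2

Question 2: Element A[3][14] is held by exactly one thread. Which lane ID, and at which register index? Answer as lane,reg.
15,4

r=3⇒gr=3,Rb=0  c=14⇒Cb=1,th=3,odd=0
L=3*4+3=15  i=1*4+0*2+0=4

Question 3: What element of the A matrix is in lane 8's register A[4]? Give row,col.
2,8

L=8->gid=8>>2=2, tid=8&3=0
[4]->row 2+0=2  col 0·2+0+8=8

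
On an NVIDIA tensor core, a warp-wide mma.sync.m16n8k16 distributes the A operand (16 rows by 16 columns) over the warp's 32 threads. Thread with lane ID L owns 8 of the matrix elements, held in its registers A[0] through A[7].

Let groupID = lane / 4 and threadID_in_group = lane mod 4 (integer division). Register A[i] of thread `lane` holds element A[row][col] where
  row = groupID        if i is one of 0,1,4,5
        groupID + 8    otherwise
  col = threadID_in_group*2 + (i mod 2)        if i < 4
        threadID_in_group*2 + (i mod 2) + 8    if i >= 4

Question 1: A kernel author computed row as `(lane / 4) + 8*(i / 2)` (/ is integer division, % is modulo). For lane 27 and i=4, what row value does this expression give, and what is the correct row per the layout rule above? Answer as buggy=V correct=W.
buggy=22 correct=6

`(lane / 4) + 8*(i / 2)`[27,4]=>22
27: grp=6,tig=3
[4] (6+0,3*2+0+8) = (6,14)
row: 22 vs 6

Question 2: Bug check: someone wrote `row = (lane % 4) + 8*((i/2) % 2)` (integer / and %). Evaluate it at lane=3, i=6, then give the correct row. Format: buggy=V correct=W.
`(lane % 4) + 8*((i/2) % 2)`[3,6]->11
lane 3: g=0 (3/4), t=3 (3%4)
i=6: r=0+8=8, c=3*2+0+8=14
row: 11 vs 8

buggy=11 correct=8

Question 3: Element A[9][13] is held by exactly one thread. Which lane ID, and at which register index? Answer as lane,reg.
6,7

r: 9->gid=1,r8=1  c: 13->c8=1,tid=2,i&1=1
L=1*4+2=6  i=1*4+1*2+1=7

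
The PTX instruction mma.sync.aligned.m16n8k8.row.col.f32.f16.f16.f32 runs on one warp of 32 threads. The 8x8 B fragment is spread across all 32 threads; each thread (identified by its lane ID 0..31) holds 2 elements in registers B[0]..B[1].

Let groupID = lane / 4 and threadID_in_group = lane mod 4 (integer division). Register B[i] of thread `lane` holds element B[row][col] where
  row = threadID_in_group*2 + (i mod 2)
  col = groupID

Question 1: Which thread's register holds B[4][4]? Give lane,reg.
18,0

c: 4->gid=4  r: 4->tid=2,i&1=0
L=4*4+2=18  i=0=0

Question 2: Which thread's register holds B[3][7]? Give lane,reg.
c=7→G=7  r=3→T=1,p=1
L=7*4+1=29  i=1=1

29,1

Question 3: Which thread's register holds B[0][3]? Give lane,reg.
12,0

c=3->g=3  r=0->t=0,b0=0
L=3*4+0=12  i=0=0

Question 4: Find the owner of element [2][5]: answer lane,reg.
21,0

c=5⇒gr=5  r=2⇒th=1,odd=0
L=5*4+1=21  i=0=0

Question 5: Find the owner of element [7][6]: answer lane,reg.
27,1

c:6=>grp=6  r:7=>tig=3,lo=1
L=6*4+3=27  i=1=1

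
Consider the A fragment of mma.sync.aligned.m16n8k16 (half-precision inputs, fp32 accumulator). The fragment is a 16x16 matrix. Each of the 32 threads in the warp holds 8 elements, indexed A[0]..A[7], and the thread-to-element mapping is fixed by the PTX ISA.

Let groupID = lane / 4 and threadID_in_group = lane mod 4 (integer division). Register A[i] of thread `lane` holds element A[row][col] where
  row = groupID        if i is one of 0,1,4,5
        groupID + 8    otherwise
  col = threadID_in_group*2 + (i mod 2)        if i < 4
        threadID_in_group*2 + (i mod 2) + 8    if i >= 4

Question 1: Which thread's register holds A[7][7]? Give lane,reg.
31,1

r:7=>grp=7,rB=0  c:7=>cB=0,tig=3,lo=1
L=7*4+3=31  i=0*4+0*2+1=1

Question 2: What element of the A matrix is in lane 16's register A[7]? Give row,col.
lane 16: gid=4 (16/4), tid=0 (16%4)
i=7: r=4+8=12, c=0*2+1+8=9

12,9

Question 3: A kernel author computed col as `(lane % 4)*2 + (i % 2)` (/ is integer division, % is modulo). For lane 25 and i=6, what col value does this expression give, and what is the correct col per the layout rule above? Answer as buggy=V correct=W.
buggy=2 correct=10

`(lane % 4)*2 + (i % 2)`[25,6]⇒2
25: gr=6,th=1
[6] (6+8,1*2+0+8) = (14,10)
col: 2 vs 10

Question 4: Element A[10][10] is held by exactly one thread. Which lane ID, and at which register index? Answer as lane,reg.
r: 10->gid=2,r8=1  c: 10->c8=1,tid=1,i&1=0
L=2*4+1=9  i=1*4+1*2+0=6

9,6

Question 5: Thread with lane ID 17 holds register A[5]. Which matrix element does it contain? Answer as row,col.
4,11

17: grp=4,tig=1
[5] (4+0,1*2+1+8) = (4,11)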